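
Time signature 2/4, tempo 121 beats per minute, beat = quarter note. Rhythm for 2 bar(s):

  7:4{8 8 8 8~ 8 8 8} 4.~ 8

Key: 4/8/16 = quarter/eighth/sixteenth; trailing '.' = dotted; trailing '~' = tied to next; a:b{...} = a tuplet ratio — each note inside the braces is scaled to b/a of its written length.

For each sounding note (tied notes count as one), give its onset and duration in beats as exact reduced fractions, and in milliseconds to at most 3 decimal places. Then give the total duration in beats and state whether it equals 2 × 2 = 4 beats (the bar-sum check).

1) 0.0ms=0b +141.677ms=2/7b
2) 141.677ms=2/7b +141.677ms=2/7b
3) 283.353ms=4/7b +141.677ms=2/7b
4) 425.03ms=6/7b +283.353ms=4/7b
5) 708.383ms=10/7b +141.677ms=2/7b
6) 850.059ms=12/7b +141.677ms=2/7b
7) 991.736ms=2b +991.736ms=2b
Σ=4b of 4 (121bpm 2/4) — PASS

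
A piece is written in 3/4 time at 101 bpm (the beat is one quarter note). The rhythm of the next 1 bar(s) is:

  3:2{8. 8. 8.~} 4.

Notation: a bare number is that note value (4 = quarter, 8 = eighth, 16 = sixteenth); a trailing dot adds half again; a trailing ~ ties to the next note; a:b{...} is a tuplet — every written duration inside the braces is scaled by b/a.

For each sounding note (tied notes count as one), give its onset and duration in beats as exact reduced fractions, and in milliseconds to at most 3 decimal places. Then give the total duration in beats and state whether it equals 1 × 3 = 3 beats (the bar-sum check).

1) 0.0ms=0b +297.03ms=1/2b
2) 297.03ms=1/2b +297.03ms=1/2b
3) 594.059ms=1b +1188.119ms=2b
Σ=3b of 3 (101bpm 3/4) — PASS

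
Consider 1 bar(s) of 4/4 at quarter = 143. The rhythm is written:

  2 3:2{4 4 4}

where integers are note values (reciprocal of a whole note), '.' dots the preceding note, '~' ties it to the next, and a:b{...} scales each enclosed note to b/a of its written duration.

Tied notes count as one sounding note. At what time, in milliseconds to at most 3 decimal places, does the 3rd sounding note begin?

1. 0.0ms @ 0 + 839.161ms (2)
2. 839.161ms @ 2 + 279.72ms (2/3)
3. 1118.881ms @ 8/3 + 279.72ms (2/3)
4. 1398.601ms @ 10/3 + 279.72ms (2/3)

note 3 onset = 8/3b = 1118.881ms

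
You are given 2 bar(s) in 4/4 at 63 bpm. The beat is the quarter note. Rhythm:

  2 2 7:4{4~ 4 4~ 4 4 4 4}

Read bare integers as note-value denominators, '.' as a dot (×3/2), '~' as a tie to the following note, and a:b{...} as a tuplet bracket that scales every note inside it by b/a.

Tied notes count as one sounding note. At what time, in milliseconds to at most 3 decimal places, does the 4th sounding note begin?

1. 0.0ms @ 0 + 1904.762ms (2)
2. 1904.762ms @ 2 + 1904.762ms (2)
3. 3809.524ms @ 4 + 1088.435ms (8/7)
4. 4897.959ms @ 36/7 + 1088.435ms (8/7)
5. 5986.395ms @ 44/7 + 544.218ms (4/7)
6. 6530.612ms @ 48/7 + 544.218ms (4/7)
7. 7074.83ms @ 52/7 + 544.218ms (4/7)

note 4 onset = 36/7b = 4897.959ms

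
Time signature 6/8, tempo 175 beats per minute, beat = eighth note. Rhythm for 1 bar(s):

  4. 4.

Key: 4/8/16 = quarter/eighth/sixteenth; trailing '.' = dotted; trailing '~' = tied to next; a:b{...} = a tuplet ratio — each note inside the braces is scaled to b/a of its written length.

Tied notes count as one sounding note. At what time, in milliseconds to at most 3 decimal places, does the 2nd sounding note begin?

note 2 onset = 3b = 1028.571ms

1. 0.0ms @ 0 + 1028.571ms (3)
2. 1028.571ms @ 3 + 1028.571ms (3)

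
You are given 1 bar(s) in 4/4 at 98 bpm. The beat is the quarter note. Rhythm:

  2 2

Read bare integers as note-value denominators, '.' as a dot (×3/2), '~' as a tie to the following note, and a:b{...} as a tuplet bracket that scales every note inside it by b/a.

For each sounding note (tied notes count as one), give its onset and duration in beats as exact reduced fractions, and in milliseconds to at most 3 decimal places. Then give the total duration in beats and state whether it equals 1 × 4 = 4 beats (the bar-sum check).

1) 0.0ms=0b +1224.49ms=2b
2) 1224.49ms=2b +1224.49ms=2b
Σ=4b of 4 (98bpm 4/4) — PASS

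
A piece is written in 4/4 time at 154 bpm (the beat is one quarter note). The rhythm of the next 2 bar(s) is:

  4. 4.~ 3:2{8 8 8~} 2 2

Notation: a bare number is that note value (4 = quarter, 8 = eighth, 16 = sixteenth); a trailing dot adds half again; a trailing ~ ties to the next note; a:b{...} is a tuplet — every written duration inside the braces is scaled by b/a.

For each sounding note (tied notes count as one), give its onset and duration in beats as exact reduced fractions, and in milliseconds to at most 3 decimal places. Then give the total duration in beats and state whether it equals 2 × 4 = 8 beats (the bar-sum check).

1) 0.0ms=0b +584.416ms=3/2b
2) 584.416ms=3/2b +714.286ms=11/6b
3) 1298.701ms=10/3b +129.87ms=1/3b
4) 1428.571ms=11/3b +909.091ms=7/3b
5) 2337.662ms=6b +779.221ms=2b
Σ=8b of 8 (154bpm 4/4) — PASS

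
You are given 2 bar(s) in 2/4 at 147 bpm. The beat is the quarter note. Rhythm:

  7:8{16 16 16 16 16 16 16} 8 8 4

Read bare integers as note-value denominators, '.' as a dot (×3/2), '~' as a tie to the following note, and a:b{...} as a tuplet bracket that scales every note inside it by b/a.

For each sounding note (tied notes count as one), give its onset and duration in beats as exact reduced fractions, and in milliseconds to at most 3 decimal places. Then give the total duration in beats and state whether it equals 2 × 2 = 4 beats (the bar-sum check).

1) 0.0ms=0b +116.618ms=2/7b
2) 116.618ms=2/7b +116.618ms=2/7b
3) 233.236ms=4/7b +116.618ms=2/7b
4) 349.854ms=6/7b +116.618ms=2/7b
5) 466.472ms=8/7b +116.618ms=2/7b
6) 583.09ms=10/7b +116.618ms=2/7b
7) 699.708ms=12/7b +116.618ms=2/7b
8) 816.327ms=2b +204.082ms=1/2b
9) 1020.408ms=5/2b +204.082ms=1/2b
10) 1224.49ms=3b +408.163ms=1b
Σ=4b of 4 (147bpm 2/4) — PASS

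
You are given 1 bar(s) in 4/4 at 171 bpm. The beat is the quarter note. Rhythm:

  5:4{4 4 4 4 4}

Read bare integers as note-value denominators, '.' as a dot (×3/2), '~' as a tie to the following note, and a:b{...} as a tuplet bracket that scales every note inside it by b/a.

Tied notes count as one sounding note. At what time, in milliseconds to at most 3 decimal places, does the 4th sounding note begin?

note 4 onset = 12/5b = 842.105ms

1. 0.0ms @ 0 + 280.702ms (4/5)
2. 280.702ms @ 4/5 + 280.702ms (4/5)
3. 561.404ms @ 8/5 + 280.702ms (4/5)
4. 842.105ms @ 12/5 + 280.702ms (4/5)
5. 1122.807ms @ 16/5 + 280.702ms (4/5)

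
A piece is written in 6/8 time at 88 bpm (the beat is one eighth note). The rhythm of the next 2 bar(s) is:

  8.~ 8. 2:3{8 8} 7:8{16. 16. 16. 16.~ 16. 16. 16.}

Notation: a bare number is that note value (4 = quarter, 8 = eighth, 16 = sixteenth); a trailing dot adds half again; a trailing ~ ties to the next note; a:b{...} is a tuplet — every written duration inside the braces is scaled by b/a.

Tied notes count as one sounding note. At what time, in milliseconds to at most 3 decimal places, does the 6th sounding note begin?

1. 0.0ms @ 0 + 2045.455ms (3)
2. 2045.455ms @ 3 + 1022.727ms (3/2)
3. 3068.182ms @ 9/2 + 1022.727ms (3/2)
4. 4090.909ms @ 6 + 584.416ms (6/7)
5. 4675.325ms @ 48/7 + 584.416ms (6/7)
6. 5259.74ms @ 54/7 + 584.416ms (6/7)
7. 5844.156ms @ 60/7 + 1168.831ms (12/7)
8. 7012.987ms @ 72/7 + 584.416ms (6/7)
9. 7597.403ms @ 78/7 + 584.416ms (6/7)

note 6 onset = 54/7b = 5259.74ms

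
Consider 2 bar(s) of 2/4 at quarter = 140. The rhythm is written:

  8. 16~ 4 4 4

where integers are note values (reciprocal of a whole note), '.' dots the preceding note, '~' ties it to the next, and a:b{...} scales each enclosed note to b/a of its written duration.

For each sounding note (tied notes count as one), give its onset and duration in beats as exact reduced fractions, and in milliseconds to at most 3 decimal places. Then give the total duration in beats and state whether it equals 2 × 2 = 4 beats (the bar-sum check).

1) 0.0ms=0b +321.429ms=3/4b
2) 321.429ms=3/4b +535.714ms=5/4b
3) 857.143ms=2b +428.571ms=1b
4) 1285.714ms=3b +428.571ms=1b
Σ=4b of 4 (140bpm 2/4) — PASS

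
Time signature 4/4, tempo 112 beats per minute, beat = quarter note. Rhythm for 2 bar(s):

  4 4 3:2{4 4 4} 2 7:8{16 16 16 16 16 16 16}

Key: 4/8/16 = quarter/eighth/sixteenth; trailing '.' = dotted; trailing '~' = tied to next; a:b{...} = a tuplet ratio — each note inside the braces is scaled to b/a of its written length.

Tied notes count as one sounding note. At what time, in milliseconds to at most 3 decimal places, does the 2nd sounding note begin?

note 2 onset = 1b = 535.714ms

1. 0.0ms @ 0 + 535.714ms (1)
2. 535.714ms @ 1 + 535.714ms (1)
3. 1071.429ms @ 2 + 357.143ms (2/3)
4. 1428.571ms @ 8/3 + 357.143ms (2/3)
5. 1785.714ms @ 10/3 + 357.143ms (2/3)
6. 2142.857ms @ 4 + 1071.429ms (2)
7. 3214.286ms @ 6 + 153.061ms (2/7)
8. 3367.347ms @ 44/7 + 153.061ms (2/7)
9. 3520.408ms @ 46/7 + 153.061ms (2/7)
10. 3673.469ms @ 48/7 + 153.061ms (2/7)
11. 3826.531ms @ 50/7 + 153.061ms (2/7)
12. 3979.592ms @ 52/7 + 153.061ms (2/7)
13. 4132.653ms @ 54/7 + 153.061ms (2/7)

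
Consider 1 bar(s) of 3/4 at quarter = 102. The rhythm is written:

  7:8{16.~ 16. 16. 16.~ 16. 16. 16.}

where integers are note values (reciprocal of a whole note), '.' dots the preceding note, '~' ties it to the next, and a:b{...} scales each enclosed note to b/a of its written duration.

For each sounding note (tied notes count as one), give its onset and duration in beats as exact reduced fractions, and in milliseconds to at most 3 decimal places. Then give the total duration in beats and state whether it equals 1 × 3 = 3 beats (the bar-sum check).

1) 0.0ms=0b +504.202ms=6/7b
2) 504.202ms=6/7b +252.101ms=3/7b
3) 756.303ms=9/7b +504.202ms=6/7b
4) 1260.504ms=15/7b +252.101ms=3/7b
5) 1512.605ms=18/7b +252.101ms=3/7b
Σ=3b of 3 (102bpm 3/4) — PASS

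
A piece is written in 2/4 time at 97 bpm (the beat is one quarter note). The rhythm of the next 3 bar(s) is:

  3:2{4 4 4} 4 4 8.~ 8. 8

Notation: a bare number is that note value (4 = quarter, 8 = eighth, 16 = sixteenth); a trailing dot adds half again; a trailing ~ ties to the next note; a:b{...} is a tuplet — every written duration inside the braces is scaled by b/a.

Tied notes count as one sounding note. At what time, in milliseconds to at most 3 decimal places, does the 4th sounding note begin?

note 4 onset = 2b = 1237.113ms

1. 0.0ms @ 0 + 412.371ms (2/3)
2. 412.371ms @ 2/3 + 412.371ms (2/3)
3. 824.742ms @ 4/3 + 412.371ms (2/3)
4. 1237.113ms @ 2 + 618.557ms (1)
5. 1855.67ms @ 3 + 618.557ms (1)
6. 2474.227ms @ 4 + 927.835ms (3/2)
7. 3402.062ms @ 11/2 + 309.278ms (1/2)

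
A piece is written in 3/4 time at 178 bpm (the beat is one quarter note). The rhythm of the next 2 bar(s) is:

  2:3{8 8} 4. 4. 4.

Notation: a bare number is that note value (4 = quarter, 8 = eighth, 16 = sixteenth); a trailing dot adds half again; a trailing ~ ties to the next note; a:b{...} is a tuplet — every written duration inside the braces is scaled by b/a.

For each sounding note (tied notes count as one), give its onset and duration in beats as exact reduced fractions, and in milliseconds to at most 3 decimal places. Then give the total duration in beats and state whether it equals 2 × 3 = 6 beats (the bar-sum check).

1) 0.0ms=0b +252.809ms=3/4b
2) 252.809ms=3/4b +252.809ms=3/4b
3) 505.618ms=3/2b +505.618ms=3/2b
4) 1011.236ms=3b +505.618ms=3/2b
5) 1516.854ms=9/2b +505.618ms=3/2b
Σ=6b of 6 (178bpm 3/4) — PASS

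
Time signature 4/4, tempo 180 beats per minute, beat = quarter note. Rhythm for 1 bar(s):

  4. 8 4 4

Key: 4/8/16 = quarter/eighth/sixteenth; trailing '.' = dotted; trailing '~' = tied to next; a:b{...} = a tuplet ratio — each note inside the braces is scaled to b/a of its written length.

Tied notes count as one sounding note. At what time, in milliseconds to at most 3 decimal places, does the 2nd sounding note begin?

note 2 onset = 3/2b = 500.0ms

1. 0.0ms @ 0 + 500.0ms (3/2)
2. 500.0ms @ 3/2 + 166.667ms (1/2)
3. 666.667ms @ 2 + 333.333ms (1)
4. 1000.0ms @ 3 + 333.333ms (1)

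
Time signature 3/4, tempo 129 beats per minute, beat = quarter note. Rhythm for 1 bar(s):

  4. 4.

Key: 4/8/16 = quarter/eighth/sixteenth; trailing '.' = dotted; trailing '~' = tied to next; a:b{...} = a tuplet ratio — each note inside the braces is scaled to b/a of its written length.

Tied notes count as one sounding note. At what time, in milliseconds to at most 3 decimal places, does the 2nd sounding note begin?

note 2 onset = 3/2b = 697.674ms

1. 0.0ms @ 0 + 697.674ms (3/2)
2. 697.674ms @ 3/2 + 697.674ms (3/2)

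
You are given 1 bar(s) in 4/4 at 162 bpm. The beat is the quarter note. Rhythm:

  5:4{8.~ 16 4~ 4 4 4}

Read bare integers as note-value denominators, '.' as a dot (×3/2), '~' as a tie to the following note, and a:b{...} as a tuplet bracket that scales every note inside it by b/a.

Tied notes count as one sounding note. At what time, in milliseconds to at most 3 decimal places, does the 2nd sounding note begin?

1. 0.0ms @ 0 + 296.296ms (4/5)
2. 296.296ms @ 4/5 + 592.593ms (8/5)
3. 888.889ms @ 12/5 + 296.296ms (4/5)
4. 1185.185ms @ 16/5 + 296.296ms (4/5)

note 2 onset = 4/5b = 296.296ms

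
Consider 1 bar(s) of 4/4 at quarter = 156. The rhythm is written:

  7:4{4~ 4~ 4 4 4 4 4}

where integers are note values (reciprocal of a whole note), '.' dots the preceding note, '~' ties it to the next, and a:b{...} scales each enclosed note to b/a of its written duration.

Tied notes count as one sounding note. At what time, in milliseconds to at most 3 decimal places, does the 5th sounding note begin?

note 5 onset = 24/7b = 1318.681ms

1. 0.0ms @ 0 + 659.341ms (12/7)
2. 659.341ms @ 12/7 + 219.78ms (4/7)
3. 879.121ms @ 16/7 + 219.78ms (4/7)
4. 1098.901ms @ 20/7 + 219.78ms (4/7)
5. 1318.681ms @ 24/7 + 219.78ms (4/7)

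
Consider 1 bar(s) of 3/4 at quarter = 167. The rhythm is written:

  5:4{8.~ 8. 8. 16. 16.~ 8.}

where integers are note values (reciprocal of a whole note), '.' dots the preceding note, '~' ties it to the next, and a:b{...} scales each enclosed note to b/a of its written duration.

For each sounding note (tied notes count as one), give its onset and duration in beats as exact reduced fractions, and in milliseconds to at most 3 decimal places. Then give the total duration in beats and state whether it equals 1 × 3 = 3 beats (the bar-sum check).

1) 0.0ms=0b +431.138ms=6/5b
2) 431.138ms=6/5b +215.569ms=3/5b
3) 646.707ms=9/5b +107.784ms=3/10b
4) 754.491ms=21/10b +323.353ms=9/10b
Σ=3b of 3 (167bpm 3/4) — PASS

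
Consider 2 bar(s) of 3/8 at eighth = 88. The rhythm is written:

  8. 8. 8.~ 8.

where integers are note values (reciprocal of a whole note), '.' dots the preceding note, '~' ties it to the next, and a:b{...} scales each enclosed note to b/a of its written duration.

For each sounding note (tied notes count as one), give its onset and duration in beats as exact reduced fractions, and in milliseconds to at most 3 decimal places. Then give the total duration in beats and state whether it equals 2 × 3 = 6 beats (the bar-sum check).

1) 0.0ms=0b +1022.727ms=3/2b
2) 1022.727ms=3/2b +1022.727ms=3/2b
3) 2045.455ms=3b +2045.455ms=3b
Σ=6b of 6 (88bpm 3/8) — PASS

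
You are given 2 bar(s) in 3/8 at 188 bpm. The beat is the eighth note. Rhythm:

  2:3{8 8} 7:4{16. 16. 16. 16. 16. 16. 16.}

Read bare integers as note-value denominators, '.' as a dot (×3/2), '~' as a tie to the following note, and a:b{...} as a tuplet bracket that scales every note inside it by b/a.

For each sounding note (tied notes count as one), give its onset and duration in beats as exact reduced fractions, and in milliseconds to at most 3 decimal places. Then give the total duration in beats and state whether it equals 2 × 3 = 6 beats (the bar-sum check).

1) 0.0ms=0b +478.723ms=3/2b
2) 478.723ms=3/2b +478.723ms=3/2b
3) 957.447ms=3b +136.778ms=3/7b
4) 1094.225ms=24/7b +136.778ms=3/7b
5) 1231.003ms=27/7b +136.778ms=3/7b
6) 1367.781ms=30/7b +136.778ms=3/7b
7) 1504.559ms=33/7b +136.778ms=3/7b
8) 1641.337ms=36/7b +136.778ms=3/7b
9) 1778.116ms=39/7b +136.778ms=3/7b
Σ=6b of 6 (188bpm 3/8) — PASS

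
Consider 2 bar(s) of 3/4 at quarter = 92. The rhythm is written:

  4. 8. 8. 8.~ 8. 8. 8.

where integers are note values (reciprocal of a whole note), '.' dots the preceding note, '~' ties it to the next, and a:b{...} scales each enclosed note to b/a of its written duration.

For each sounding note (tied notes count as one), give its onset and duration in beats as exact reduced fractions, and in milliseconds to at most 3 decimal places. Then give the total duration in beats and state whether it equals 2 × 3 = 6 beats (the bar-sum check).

1) 0.0ms=0b +978.261ms=3/2b
2) 978.261ms=3/2b +489.13ms=3/4b
3) 1467.391ms=9/4b +489.13ms=3/4b
4) 1956.522ms=3b +978.261ms=3/2b
5) 2934.783ms=9/2b +489.13ms=3/4b
6) 3423.913ms=21/4b +489.13ms=3/4b
Σ=6b of 6 (92bpm 3/4) — PASS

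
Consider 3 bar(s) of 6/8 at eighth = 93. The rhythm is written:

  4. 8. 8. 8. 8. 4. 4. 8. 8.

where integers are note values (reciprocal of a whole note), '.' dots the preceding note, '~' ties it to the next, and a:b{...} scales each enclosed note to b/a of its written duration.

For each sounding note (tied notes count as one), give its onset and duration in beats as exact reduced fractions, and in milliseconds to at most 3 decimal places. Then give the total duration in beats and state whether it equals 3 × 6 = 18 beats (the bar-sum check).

1) 0.0ms=0b +1935.484ms=3b
2) 1935.484ms=3b +967.742ms=3/2b
3) 2903.226ms=9/2b +967.742ms=3/2b
4) 3870.968ms=6b +967.742ms=3/2b
5) 4838.71ms=15/2b +967.742ms=3/2b
6) 5806.452ms=9b +1935.484ms=3b
7) 7741.935ms=12b +1935.484ms=3b
8) 9677.419ms=15b +967.742ms=3/2b
9) 10645.161ms=33/2b +967.742ms=3/2b
Σ=18b of 18 (93bpm 6/8) — PASS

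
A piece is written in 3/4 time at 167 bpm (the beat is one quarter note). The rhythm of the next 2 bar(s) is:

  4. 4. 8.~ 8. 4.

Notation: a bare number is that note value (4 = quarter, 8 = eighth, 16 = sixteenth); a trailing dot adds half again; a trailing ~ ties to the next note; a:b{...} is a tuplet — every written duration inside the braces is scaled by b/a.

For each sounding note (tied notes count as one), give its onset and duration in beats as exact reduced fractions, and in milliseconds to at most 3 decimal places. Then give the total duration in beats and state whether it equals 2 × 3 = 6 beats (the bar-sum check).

1) 0.0ms=0b +538.922ms=3/2b
2) 538.922ms=3/2b +538.922ms=3/2b
3) 1077.844ms=3b +538.922ms=3/2b
4) 1616.766ms=9/2b +538.922ms=3/2b
Σ=6b of 6 (167bpm 3/4) — PASS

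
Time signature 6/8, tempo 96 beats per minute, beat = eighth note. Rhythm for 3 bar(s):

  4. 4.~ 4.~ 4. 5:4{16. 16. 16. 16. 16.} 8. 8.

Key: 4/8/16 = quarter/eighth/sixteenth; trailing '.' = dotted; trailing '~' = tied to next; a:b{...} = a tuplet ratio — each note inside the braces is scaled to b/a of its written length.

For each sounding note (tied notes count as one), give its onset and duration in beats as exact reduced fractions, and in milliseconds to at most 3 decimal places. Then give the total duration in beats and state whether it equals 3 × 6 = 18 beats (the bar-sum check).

1) 0.0ms=0b +1875.0ms=3b
2) 1875.0ms=3b +5625.0ms=9b
3) 7500.0ms=12b +375.0ms=3/5b
4) 7875.0ms=63/5b +375.0ms=3/5b
5) 8250.0ms=66/5b +375.0ms=3/5b
6) 8625.0ms=69/5b +375.0ms=3/5b
7) 9000.0ms=72/5b +375.0ms=3/5b
8) 9375.0ms=15b +937.5ms=3/2b
9) 10312.5ms=33/2b +937.5ms=3/2b
Σ=18b of 18 (96bpm 6/8) — PASS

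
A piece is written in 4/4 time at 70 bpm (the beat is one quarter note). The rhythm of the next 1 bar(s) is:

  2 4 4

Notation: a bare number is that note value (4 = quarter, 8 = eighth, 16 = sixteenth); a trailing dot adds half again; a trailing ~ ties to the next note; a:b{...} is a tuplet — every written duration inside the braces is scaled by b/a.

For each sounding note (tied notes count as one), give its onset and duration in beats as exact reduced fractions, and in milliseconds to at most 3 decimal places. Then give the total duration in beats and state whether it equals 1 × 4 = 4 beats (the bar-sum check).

1) 0.0ms=0b +1714.286ms=2b
2) 1714.286ms=2b +857.143ms=1b
3) 2571.429ms=3b +857.143ms=1b
Σ=4b of 4 (70bpm 4/4) — PASS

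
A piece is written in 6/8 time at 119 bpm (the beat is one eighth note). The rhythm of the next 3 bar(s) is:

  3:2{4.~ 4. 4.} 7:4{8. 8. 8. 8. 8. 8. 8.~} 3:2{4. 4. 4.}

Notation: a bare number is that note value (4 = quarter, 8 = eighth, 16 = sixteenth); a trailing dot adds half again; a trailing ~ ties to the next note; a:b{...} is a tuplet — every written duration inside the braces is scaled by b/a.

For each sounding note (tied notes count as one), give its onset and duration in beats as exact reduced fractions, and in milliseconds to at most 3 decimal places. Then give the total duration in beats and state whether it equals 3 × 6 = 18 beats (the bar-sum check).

1) 0.0ms=0b +2016.807ms=4b
2) 2016.807ms=4b +1008.403ms=2b
3) 3025.21ms=6b +432.173ms=6/7b
4) 3457.383ms=48/7b +432.173ms=6/7b
5) 3889.556ms=54/7b +432.173ms=6/7b
6) 4321.729ms=60/7b +432.173ms=6/7b
7) 4753.902ms=66/7b +432.173ms=6/7b
8) 5186.074ms=72/7b +432.173ms=6/7b
9) 5618.247ms=78/7b +1440.576ms=20/7b
10) 7058.824ms=14b +1008.403ms=2b
11) 8067.227ms=16b +1008.403ms=2b
Σ=18b of 18 (119bpm 6/8) — PASS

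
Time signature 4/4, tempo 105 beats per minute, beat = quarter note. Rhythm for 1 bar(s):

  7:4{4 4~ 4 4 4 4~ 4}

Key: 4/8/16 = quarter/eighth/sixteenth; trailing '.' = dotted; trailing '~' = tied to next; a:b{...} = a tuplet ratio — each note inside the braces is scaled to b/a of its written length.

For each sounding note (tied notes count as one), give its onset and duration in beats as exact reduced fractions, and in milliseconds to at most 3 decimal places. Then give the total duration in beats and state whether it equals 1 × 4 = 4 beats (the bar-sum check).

1) 0.0ms=0b +326.531ms=4/7b
2) 326.531ms=4/7b +653.061ms=8/7b
3) 979.592ms=12/7b +326.531ms=4/7b
4) 1306.122ms=16/7b +326.531ms=4/7b
5) 1632.653ms=20/7b +653.061ms=8/7b
Σ=4b of 4 (105bpm 4/4) — PASS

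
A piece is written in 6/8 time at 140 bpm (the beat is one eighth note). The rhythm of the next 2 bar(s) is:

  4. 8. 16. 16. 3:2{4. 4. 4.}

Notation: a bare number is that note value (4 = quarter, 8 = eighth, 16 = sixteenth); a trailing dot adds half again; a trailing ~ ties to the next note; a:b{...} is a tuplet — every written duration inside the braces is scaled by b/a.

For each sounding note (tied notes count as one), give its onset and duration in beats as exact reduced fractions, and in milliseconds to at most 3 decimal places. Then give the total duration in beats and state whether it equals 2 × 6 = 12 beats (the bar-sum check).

1) 0.0ms=0b +1285.714ms=3b
2) 1285.714ms=3b +642.857ms=3/2b
3) 1928.571ms=9/2b +321.429ms=3/4b
4) 2250.0ms=21/4b +321.429ms=3/4b
5) 2571.429ms=6b +857.143ms=2b
6) 3428.571ms=8b +857.143ms=2b
7) 4285.714ms=10b +857.143ms=2b
Σ=12b of 12 (140bpm 6/8) — PASS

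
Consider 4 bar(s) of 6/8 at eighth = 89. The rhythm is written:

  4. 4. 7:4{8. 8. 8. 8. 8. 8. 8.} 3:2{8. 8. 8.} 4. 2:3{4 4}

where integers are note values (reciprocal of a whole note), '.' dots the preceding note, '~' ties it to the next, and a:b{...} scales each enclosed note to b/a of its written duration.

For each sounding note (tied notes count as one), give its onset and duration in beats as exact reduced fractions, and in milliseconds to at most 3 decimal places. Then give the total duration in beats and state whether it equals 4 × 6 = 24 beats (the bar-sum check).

1) 0.0ms=0b +2022.472ms=3b
2) 2022.472ms=3b +2022.472ms=3b
3) 4044.944ms=6b +577.849ms=6/7b
4) 4622.793ms=48/7b +577.849ms=6/7b
5) 5200.642ms=54/7b +577.849ms=6/7b
6) 5778.491ms=60/7b +577.849ms=6/7b
7) 6356.34ms=66/7b +577.849ms=6/7b
8) 6934.189ms=72/7b +577.849ms=6/7b
9) 7512.039ms=78/7b +577.849ms=6/7b
10) 8089.888ms=12b +674.157ms=1b
11) 8764.045ms=13b +674.157ms=1b
12) 9438.202ms=14b +674.157ms=1b
13) 10112.36ms=15b +2022.472ms=3b
14) 12134.831ms=18b +2022.472ms=3b
15) 14157.303ms=21b +2022.472ms=3b
Σ=24b of 24 (89bpm 6/8) — PASS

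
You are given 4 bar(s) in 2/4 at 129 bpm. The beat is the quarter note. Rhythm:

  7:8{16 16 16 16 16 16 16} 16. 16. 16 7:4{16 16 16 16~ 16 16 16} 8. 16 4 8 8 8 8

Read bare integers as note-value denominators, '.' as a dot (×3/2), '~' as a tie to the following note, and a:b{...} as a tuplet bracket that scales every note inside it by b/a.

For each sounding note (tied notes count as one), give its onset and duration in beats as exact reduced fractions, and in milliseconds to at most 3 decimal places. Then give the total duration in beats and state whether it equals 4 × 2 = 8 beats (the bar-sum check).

1) 0.0ms=0b +132.89ms=2/7b
2) 132.89ms=2/7b +132.89ms=2/7b
3) 265.781ms=4/7b +132.89ms=2/7b
4) 398.671ms=6/7b +132.89ms=2/7b
5) 531.561ms=8/7b +132.89ms=2/7b
6) 664.452ms=10/7b +132.89ms=2/7b
7) 797.342ms=12/7b +132.89ms=2/7b
8) 930.233ms=2b +174.419ms=3/8b
9) 1104.651ms=19/8b +174.419ms=3/8b
10) 1279.07ms=11/4b +116.279ms=1/4b
11) 1395.349ms=3b +66.445ms=1/7b
12) 1461.794ms=22/7b +66.445ms=1/7b
13) 1528.239ms=23/7b +66.445ms=1/7b
14) 1594.684ms=24/7b +132.89ms=2/7b
15) 1727.575ms=26/7b +66.445ms=1/7b
16) 1794.02ms=27/7b +66.445ms=1/7b
17) 1860.465ms=4b +348.837ms=3/4b
18) 2209.302ms=19/4b +116.279ms=1/4b
19) 2325.581ms=5b +465.116ms=1b
20) 2790.698ms=6b +232.558ms=1/2b
21) 3023.256ms=13/2b +232.558ms=1/2b
22) 3255.814ms=7b +232.558ms=1/2b
23) 3488.372ms=15/2b +232.558ms=1/2b
Σ=8b of 8 (129bpm 2/4) — PASS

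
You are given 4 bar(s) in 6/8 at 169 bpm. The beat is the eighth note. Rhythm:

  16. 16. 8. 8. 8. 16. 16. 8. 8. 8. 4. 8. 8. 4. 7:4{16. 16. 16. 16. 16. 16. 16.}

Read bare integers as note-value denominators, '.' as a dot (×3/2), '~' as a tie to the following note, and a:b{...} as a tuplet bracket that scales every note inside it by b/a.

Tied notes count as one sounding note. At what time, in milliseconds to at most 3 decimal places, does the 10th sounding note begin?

note 10 onset = 21/2b = 3727.811ms

1. 0.0ms @ 0 + 266.272ms (3/4)
2. 266.272ms @ 3/4 + 266.272ms (3/4)
3. 532.544ms @ 3/2 + 532.544ms (3/2)
4. 1065.089ms @ 3 + 532.544ms (3/2)
5. 1597.633ms @ 9/2 + 532.544ms (3/2)
6. 2130.178ms @ 6 + 266.272ms (3/4)
7. 2396.45ms @ 27/4 + 266.272ms (3/4)
8. 2662.722ms @ 15/2 + 532.544ms (3/2)
9. 3195.266ms @ 9 + 532.544ms (3/2)
10. 3727.811ms @ 21/2 + 532.544ms (3/2)
11. 4260.355ms @ 12 + 1065.089ms (3)
12. 5325.444ms @ 15 + 532.544ms (3/2)
13. 5857.988ms @ 33/2 + 532.544ms (3/2)
14. 6390.533ms @ 18 + 1065.089ms (3)
15. 7455.621ms @ 21 + 152.156ms (3/7)
16. 7607.777ms @ 150/7 + 152.156ms (3/7)
17. 7759.932ms @ 153/7 + 152.156ms (3/7)
18. 7912.088ms @ 156/7 + 152.156ms (3/7)
19. 8064.243ms @ 159/7 + 152.156ms (3/7)
20. 8216.399ms @ 162/7 + 152.156ms (3/7)
21. 8368.555ms @ 165/7 + 152.156ms (3/7)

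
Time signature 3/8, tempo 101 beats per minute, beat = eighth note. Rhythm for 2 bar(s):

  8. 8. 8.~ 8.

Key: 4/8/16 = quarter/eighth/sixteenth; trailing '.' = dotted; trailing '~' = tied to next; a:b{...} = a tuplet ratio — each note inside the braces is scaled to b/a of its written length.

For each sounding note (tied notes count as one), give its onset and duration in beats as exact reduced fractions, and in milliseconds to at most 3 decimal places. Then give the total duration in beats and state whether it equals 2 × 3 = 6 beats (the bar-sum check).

1) 0.0ms=0b +891.089ms=3/2b
2) 891.089ms=3/2b +891.089ms=3/2b
3) 1782.178ms=3b +1782.178ms=3b
Σ=6b of 6 (101bpm 3/8) — PASS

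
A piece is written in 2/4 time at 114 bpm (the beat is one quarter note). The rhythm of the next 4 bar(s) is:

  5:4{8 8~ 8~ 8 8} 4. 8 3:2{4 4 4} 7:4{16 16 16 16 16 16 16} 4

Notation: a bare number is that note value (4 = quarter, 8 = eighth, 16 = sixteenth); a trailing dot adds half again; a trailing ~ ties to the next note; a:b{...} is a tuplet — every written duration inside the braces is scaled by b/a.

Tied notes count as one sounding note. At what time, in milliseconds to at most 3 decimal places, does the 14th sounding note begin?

1. 0.0ms @ 0 + 210.526ms (2/5)
2. 210.526ms @ 2/5 + 631.579ms (6/5)
3. 842.105ms @ 8/5 + 210.526ms (2/5)
4. 1052.632ms @ 2 + 789.474ms (3/2)
5. 1842.105ms @ 7/2 + 263.158ms (1/2)
6. 2105.263ms @ 4 + 350.877ms (2/3)
7. 2456.14ms @ 14/3 + 350.877ms (2/3)
8. 2807.018ms @ 16/3 + 350.877ms (2/3)
9. 3157.895ms @ 6 + 75.188ms (1/7)
10. 3233.083ms @ 43/7 + 75.188ms (1/7)
11. 3308.271ms @ 44/7 + 75.188ms (1/7)
12. 3383.459ms @ 45/7 + 75.188ms (1/7)
13. 3458.647ms @ 46/7 + 75.188ms (1/7)
14. 3533.835ms @ 47/7 + 75.188ms (1/7)
15. 3609.023ms @ 48/7 + 75.188ms (1/7)
16. 3684.211ms @ 7 + 526.316ms (1)

note 14 onset = 47/7b = 3533.835ms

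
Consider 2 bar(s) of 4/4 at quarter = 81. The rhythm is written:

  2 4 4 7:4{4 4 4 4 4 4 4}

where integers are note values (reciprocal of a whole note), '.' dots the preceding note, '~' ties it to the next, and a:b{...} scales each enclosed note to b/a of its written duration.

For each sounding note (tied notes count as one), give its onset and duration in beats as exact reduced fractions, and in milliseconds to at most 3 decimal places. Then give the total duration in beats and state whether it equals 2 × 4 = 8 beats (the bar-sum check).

1) 0.0ms=0b +1481.481ms=2b
2) 1481.481ms=2b +740.741ms=1b
3) 2222.222ms=3b +740.741ms=1b
4) 2962.963ms=4b +423.28ms=4/7b
5) 3386.243ms=32/7b +423.28ms=4/7b
6) 3809.524ms=36/7b +423.28ms=4/7b
7) 4232.804ms=40/7b +423.28ms=4/7b
8) 4656.085ms=44/7b +423.28ms=4/7b
9) 5079.365ms=48/7b +423.28ms=4/7b
10) 5502.646ms=52/7b +423.28ms=4/7b
Σ=8b of 8 (81bpm 4/4) — PASS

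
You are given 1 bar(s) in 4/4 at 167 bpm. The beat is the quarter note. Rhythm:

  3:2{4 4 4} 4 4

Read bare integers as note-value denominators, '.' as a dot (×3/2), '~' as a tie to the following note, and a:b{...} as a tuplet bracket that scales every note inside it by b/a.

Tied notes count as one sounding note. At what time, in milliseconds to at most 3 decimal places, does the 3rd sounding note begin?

note 3 onset = 4/3b = 479.042ms

1. 0.0ms @ 0 + 239.521ms (2/3)
2. 239.521ms @ 2/3 + 239.521ms (2/3)
3. 479.042ms @ 4/3 + 239.521ms (2/3)
4. 718.563ms @ 2 + 359.281ms (1)
5. 1077.844ms @ 3 + 359.281ms (1)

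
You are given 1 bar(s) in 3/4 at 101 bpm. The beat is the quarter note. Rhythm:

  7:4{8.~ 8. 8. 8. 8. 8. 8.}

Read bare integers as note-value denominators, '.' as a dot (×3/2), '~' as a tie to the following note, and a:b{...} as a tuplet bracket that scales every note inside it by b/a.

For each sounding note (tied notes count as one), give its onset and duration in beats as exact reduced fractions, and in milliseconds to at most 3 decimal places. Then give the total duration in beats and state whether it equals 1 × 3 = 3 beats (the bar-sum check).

1) 0.0ms=0b +509.194ms=6/7b
2) 509.194ms=6/7b +254.597ms=3/7b
3) 763.791ms=9/7b +254.597ms=3/7b
4) 1018.388ms=12/7b +254.597ms=3/7b
5) 1272.984ms=15/7b +254.597ms=3/7b
6) 1527.581ms=18/7b +254.597ms=3/7b
Σ=3b of 3 (101bpm 3/4) — PASS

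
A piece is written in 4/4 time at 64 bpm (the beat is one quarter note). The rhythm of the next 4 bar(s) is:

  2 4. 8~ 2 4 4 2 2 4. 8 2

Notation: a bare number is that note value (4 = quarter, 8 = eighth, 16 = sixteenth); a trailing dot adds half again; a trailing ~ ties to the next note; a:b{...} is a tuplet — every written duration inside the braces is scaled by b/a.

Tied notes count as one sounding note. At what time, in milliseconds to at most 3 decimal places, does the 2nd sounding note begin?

note 2 onset = 2b = 1875.0ms

1. 0.0ms @ 0 + 1875.0ms (2)
2. 1875.0ms @ 2 + 1406.25ms (3/2)
3. 3281.25ms @ 7/2 + 2343.75ms (5/2)
4. 5625.0ms @ 6 + 937.5ms (1)
5. 6562.5ms @ 7 + 937.5ms (1)
6. 7500.0ms @ 8 + 1875.0ms (2)
7. 9375.0ms @ 10 + 1875.0ms (2)
8. 11250.0ms @ 12 + 1406.25ms (3/2)
9. 12656.25ms @ 27/2 + 468.75ms (1/2)
10. 13125.0ms @ 14 + 1875.0ms (2)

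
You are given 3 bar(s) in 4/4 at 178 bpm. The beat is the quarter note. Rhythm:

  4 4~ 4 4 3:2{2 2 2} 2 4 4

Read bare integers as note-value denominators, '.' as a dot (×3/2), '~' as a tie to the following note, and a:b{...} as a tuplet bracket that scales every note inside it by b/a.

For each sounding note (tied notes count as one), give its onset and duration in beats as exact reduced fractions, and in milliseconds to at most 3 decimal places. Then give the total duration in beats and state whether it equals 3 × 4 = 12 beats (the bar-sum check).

1) 0.0ms=0b +337.079ms=1b
2) 337.079ms=1b +674.157ms=2b
3) 1011.236ms=3b +337.079ms=1b
4) 1348.315ms=4b +449.438ms=4/3b
5) 1797.753ms=16/3b +449.438ms=4/3b
6) 2247.191ms=20/3b +449.438ms=4/3b
7) 2696.629ms=8b +674.157ms=2b
8) 3370.787ms=10b +337.079ms=1b
9) 3707.865ms=11b +337.079ms=1b
Σ=12b of 12 (178bpm 4/4) — PASS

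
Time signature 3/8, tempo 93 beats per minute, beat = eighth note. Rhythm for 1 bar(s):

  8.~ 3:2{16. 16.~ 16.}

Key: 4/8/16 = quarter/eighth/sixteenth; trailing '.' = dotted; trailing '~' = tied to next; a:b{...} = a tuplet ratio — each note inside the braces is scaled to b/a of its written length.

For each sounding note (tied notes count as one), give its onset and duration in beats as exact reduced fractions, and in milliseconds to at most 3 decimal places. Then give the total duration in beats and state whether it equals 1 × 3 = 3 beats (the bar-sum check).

1) 0.0ms=0b +1290.323ms=2b
2) 1290.323ms=2b +645.161ms=1b
Σ=3b of 3 (93bpm 3/8) — PASS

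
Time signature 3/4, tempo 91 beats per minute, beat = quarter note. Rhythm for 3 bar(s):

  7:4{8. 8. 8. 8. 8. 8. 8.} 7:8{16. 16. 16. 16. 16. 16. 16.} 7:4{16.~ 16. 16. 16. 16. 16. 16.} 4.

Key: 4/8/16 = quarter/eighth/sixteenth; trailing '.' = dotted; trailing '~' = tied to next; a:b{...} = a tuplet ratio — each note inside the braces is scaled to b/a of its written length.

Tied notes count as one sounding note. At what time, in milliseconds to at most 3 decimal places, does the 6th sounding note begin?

1. 0.0ms @ 0 + 282.575ms (3/7)
2. 282.575ms @ 3/7 + 282.575ms (3/7)
3. 565.149ms @ 6/7 + 282.575ms (3/7)
4. 847.724ms @ 9/7 + 282.575ms (3/7)
5. 1130.298ms @ 12/7 + 282.575ms (3/7)
6. 1412.873ms @ 15/7 + 282.575ms (3/7)
7. 1695.447ms @ 18/7 + 282.575ms (3/7)
8. 1978.022ms @ 3 + 282.575ms (3/7)
9. 2260.597ms @ 24/7 + 282.575ms (3/7)
10. 2543.171ms @ 27/7 + 282.575ms (3/7)
11. 2825.746ms @ 30/7 + 282.575ms (3/7)
12. 3108.32ms @ 33/7 + 282.575ms (3/7)
13. 3390.895ms @ 36/7 + 282.575ms (3/7)
14. 3673.469ms @ 39/7 + 282.575ms (3/7)
15. 3956.044ms @ 6 + 282.575ms (3/7)
16. 4238.619ms @ 45/7 + 141.287ms (3/14)
17. 4379.906ms @ 93/14 + 141.287ms (3/14)
18. 4521.193ms @ 48/7 + 141.287ms (3/14)
19. 4662.48ms @ 99/14 + 141.287ms (3/14)
20. 4803.768ms @ 51/7 + 141.287ms (3/14)
21. 4945.055ms @ 15/2 + 989.011ms (3/2)

note 6 onset = 15/7b = 1412.873ms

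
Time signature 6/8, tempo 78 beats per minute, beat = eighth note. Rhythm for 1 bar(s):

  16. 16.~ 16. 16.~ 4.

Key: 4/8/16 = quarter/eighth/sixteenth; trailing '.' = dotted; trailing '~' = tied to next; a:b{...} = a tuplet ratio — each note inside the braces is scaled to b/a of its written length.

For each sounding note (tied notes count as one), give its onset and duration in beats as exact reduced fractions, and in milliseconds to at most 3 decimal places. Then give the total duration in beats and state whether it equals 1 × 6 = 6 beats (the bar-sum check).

1) 0.0ms=0b +576.923ms=3/4b
2) 576.923ms=3/4b +1153.846ms=3/2b
3) 1730.769ms=9/4b +2884.615ms=15/4b
Σ=6b of 6 (78bpm 6/8) — PASS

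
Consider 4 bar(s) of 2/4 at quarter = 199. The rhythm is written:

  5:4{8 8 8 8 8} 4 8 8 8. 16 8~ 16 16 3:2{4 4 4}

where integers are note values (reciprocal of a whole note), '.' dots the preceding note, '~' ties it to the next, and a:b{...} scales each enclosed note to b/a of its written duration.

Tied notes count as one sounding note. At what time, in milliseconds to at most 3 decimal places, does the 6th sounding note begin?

note 6 onset = 2b = 603.015ms

1. 0.0ms @ 0 + 120.603ms (2/5)
2. 120.603ms @ 2/5 + 120.603ms (2/5)
3. 241.206ms @ 4/5 + 120.603ms (2/5)
4. 361.809ms @ 6/5 + 120.603ms (2/5)
5. 482.412ms @ 8/5 + 120.603ms (2/5)
6. 603.015ms @ 2 + 301.508ms (1)
7. 904.523ms @ 3 + 150.754ms (1/2)
8. 1055.276ms @ 7/2 + 150.754ms (1/2)
9. 1206.03ms @ 4 + 226.131ms (3/4)
10. 1432.161ms @ 19/4 + 75.377ms (1/4)
11. 1507.538ms @ 5 + 226.131ms (3/4)
12. 1733.668ms @ 23/4 + 75.377ms (1/4)
13. 1809.045ms @ 6 + 201.005ms (2/3)
14. 2010.05ms @ 20/3 + 201.005ms (2/3)
15. 2211.055ms @ 22/3 + 201.005ms (2/3)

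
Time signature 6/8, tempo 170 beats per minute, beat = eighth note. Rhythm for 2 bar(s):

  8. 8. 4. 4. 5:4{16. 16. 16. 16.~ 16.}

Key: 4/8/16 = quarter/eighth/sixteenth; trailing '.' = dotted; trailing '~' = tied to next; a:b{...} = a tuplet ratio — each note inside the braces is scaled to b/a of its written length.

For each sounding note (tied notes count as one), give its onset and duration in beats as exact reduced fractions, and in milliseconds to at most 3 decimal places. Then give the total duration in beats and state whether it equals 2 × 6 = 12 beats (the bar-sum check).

1) 0.0ms=0b +529.412ms=3/2b
2) 529.412ms=3/2b +529.412ms=3/2b
3) 1058.824ms=3b +1058.824ms=3b
4) 2117.647ms=6b +1058.824ms=3b
5) 3176.471ms=9b +211.765ms=3/5b
6) 3388.235ms=48/5b +211.765ms=3/5b
7) 3600.0ms=51/5b +211.765ms=3/5b
8) 3811.765ms=54/5b +423.529ms=6/5b
Σ=12b of 12 (170bpm 6/8) — PASS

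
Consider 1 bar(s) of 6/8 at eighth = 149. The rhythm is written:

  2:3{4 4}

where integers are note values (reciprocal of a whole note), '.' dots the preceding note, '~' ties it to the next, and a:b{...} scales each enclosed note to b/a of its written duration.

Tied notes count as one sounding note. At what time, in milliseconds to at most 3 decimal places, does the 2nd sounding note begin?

note 2 onset = 3b = 1208.054ms

1. 0.0ms @ 0 + 1208.054ms (3)
2. 1208.054ms @ 3 + 1208.054ms (3)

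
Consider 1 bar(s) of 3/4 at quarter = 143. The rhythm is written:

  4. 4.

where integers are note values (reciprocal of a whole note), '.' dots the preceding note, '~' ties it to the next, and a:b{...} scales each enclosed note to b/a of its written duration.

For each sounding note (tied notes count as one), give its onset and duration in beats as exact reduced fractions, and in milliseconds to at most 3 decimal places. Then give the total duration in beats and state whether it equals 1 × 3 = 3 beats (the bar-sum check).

1) 0.0ms=0b +629.371ms=3/2b
2) 629.371ms=3/2b +629.371ms=3/2b
Σ=3b of 3 (143bpm 3/4) — PASS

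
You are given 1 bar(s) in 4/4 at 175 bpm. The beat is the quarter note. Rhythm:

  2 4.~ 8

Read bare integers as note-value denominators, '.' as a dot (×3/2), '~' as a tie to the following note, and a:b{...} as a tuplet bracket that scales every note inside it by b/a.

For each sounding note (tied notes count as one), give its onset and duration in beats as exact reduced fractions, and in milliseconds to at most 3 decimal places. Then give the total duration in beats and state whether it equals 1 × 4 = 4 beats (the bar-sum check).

1) 0.0ms=0b +685.714ms=2b
2) 685.714ms=2b +685.714ms=2b
Σ=4b of 4 (175bpm 4/4) — PASS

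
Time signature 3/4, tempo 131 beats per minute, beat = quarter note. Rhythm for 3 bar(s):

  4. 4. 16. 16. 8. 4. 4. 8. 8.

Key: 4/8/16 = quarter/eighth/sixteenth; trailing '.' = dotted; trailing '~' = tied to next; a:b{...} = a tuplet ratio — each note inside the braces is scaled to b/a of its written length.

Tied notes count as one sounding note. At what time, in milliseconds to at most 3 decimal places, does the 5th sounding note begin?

note 5 onset = 15/4b = 1717.557ms

1. 0.0ms @ 0 + 687.023ms (3/2)
2. 687.023ms @ 3/2 + 687.023ms (3/2)
3. 1374.046ms @ 3 + 171.756ms (3/8)
4. 1545.802ms @ 27/8 + 171.756ms (3/8)
5. 1717.557ms @ 15/4 + 343.511ms (3/4)
6. 2061.069ms @ 9/2 + 687.023ms (3/2)
7. 2748.092ms @ 6 + 687.023ms (3/2)
8. 3435.115ms @ 15/2 + 343.511ms (3/4)
9. 3778.626ms @ 33/4 + 343.511ms (3/4)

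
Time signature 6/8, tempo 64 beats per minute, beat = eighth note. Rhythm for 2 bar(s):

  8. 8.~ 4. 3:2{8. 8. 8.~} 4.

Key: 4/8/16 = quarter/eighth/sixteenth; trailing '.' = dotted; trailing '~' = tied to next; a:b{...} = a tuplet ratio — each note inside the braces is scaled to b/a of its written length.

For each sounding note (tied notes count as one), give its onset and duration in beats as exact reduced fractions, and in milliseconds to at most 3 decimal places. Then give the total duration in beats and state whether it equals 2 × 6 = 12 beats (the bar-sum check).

1) 0.0ms=0b +1406.25ms=3/2b
2) 1406.25ms=3/2b +4218.75ms=9/2b
3) 5625.0ms=6b +937.5ms=1b
4) 6562.5ms=7b +937.5ms=1b
5) 7500.0ms=8b +3750.0ms=4b
Σ=12b of 12 (64bpm 6/8) — PASS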